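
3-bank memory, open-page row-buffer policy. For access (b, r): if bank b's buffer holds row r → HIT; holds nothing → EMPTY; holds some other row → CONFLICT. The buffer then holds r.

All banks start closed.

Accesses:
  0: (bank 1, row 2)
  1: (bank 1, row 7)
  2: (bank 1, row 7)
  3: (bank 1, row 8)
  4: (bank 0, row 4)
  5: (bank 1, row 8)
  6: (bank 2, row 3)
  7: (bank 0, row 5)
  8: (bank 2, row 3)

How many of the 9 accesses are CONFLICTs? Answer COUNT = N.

0: bank 1 row 2 — prev None → EMPTY
1: bank 1 row 7 — prev 2 → CONFLICT
2: bank 1 row 7 — prev 7 → HIT
3: bank 1 row 8 — prev 7 → CONFLICT
4: bank 0 row 4 — prev None → EMPTY
5: bank 1 row 8 — prev 8 → HIT
6: bank 2 row 3 — prev None → EMPTY
7: bank 0 row 5 — prev 4 → CONFLICT
8: bank 2 row 3 — prev 3 → HIT

COUNT = 3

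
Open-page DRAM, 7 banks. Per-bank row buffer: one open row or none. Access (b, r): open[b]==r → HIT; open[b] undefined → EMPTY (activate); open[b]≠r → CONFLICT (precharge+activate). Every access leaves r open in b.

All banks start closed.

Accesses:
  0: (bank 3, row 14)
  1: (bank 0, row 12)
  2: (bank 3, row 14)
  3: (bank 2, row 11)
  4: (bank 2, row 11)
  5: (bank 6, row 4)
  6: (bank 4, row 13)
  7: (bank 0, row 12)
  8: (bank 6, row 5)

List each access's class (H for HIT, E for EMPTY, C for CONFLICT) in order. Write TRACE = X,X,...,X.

#0 (3,14) E
#1 (0,12) E
#2 (3,14) H  (was 14)
#3 (2,11) E
#4 (2,11) H  (was 11)
#5 (6,4) E
#6 (4,13) E
#7 (0,12) H  (was 12)
#8 (6,5) C  (was 4)

TRACE = E,E,H,E,H,E,E,H,C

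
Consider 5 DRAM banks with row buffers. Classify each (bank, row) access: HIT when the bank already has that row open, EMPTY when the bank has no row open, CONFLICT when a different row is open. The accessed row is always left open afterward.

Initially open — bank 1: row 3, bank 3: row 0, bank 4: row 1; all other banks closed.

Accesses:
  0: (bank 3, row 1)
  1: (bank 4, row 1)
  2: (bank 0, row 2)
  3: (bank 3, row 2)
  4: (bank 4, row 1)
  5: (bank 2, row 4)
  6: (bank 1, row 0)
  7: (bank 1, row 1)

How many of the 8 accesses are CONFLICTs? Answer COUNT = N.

#0 (3,1) C  (was 0)
#1 (4,1) H  (was 1)
#2 (0,2) E
#3 (3,2) C  (was 1)
#4 (4,1) H  (was 1)
#5 (2,4) E
#6 (1,0) C  (was 3)
#7 (1,1) C  (was 0)

COUNT = 4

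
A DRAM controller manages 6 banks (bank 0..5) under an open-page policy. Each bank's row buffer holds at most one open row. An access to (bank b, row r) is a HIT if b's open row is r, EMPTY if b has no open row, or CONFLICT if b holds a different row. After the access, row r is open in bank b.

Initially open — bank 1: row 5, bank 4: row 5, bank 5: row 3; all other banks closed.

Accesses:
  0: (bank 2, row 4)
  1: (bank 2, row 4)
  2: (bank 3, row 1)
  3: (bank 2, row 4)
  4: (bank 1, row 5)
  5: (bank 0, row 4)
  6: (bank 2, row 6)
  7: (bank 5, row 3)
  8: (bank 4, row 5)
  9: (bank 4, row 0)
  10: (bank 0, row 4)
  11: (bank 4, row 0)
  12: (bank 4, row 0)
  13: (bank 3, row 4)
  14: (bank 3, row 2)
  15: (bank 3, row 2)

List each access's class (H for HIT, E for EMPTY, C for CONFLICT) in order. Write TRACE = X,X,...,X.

  [0] b2 r4: no row ⇒ E
  [1] b2 r4: had r4 ⇒ H
  [2] b3 r1: no row ⇒ E
  [3] b2 r4: had r4 ⇒ H
  [4] b1 r5: had r5 ⇒ H
  [5] b0 r4: no row ⇒ E
  [6] b2 r6: had r4 ⇒ C
  [7] b5 r3: had r3 ⇒ H
  [8] b4 r5: had r5 ⇒ H
  [9] b4 r0: had r5 ⇒ C
  [10] b0 r4: had r4 ⇒ H
  [11] b4 r0: had r0 ⇒ H
  [12] b4 r0: had r0 ⇒ H
  [13] b3 r4: had r1 ⇒ C
  [14] b3 r2: had r4 ⇒ C
  [15] b3 r2: had r2 ⇒ H

TRACE = E,H,E,H,H,E,C,H,H,C,H,H,H,C,C,H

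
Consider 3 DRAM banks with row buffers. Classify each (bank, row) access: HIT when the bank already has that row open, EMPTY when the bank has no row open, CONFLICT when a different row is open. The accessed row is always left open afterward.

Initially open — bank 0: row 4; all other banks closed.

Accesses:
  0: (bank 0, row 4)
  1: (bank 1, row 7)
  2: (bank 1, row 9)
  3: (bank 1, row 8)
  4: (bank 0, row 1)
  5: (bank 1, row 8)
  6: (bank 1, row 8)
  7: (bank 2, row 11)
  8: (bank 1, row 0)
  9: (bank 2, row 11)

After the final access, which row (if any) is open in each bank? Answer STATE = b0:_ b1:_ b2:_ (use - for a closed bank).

step 0: bank0 4->4 [HIT]
step 1: bank1 None->7 [EMPTY]
step 2: bank1 7->9 [CONFLICT]
step 3: bank1 9->8 [CONFLICT]
step 4: bank0 4->1 [CONFLICT]
step 5: bank1 8->8 [HIT]
step 6: bank1 8->8 [HIT]
step 7: bank2 None->11 [EMPTY]
step 8: bank1 8->0 [CONFLICT]
step 9: bank2 11->11 [HIT]

STATE = b0:1 b1:0 b2:11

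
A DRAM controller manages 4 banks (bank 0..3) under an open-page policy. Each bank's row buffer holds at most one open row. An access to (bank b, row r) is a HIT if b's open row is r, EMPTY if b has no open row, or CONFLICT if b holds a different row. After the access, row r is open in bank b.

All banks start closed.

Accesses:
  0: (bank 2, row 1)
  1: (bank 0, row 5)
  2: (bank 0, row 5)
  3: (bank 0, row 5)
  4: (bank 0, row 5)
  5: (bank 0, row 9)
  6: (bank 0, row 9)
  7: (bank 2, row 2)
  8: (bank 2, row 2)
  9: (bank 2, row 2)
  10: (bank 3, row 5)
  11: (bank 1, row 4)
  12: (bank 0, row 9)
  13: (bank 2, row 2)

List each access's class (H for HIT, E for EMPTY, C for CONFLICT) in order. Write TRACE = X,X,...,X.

TRACE = E,E,H,H,H,C,H,C,H,H,E,E,H,H

0: bank 2 row 1 — prev None → EMPTY
1: bank 0 row 5 — prev None → EMPTY
2: bank 0 row 5 — prev 5 → HIT
3: bank 0 row 5 — prev 5 → HIT
4: bank 0 row 5 — prev 5 → HIT
5: bank 0 row 9 — prev 5 → CONFLICT
6: bank 0 row 9 — prev 9 → HIT
7: bank 2 row 2 — prev 1 → CONFLICT
8: bank 2 row 2 — prev 2 → HIT
9: bank 2 row 2 — prev 2 → HIT
10: bank 3 row 5 — prev None → EMPTY
11: bank 1 row 4 — prev None → EMPTY
12: bank 0 row 9 — prev 9 → HIT
13: bank 2 row 2 — prev 2 → HIT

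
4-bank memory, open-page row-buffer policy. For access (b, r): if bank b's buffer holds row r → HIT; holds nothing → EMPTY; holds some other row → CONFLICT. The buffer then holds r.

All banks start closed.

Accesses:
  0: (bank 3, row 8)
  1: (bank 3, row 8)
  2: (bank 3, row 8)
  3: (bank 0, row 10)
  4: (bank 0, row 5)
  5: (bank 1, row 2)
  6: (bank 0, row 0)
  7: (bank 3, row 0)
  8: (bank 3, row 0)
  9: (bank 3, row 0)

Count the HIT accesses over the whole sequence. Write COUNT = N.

COUNT = 4

step 0: bank3 None->8 [EMPTY]
step 1: bank3 8->8 [HIT]
step 2: bank3 8->8 [HIT]
step 3: bank0 None->10 [EMPTY]
step 4: bank0 10->5 [CONFLICT]
step 5: bank1 None->2 [EMPTY]
step 6: bank0 5->0 [CONFLICT]
step 7: bank3 8->0 [CONFLICT]
step 8: bank3 0->0 [HIT]
step 9: bank3 0->0 [HIT]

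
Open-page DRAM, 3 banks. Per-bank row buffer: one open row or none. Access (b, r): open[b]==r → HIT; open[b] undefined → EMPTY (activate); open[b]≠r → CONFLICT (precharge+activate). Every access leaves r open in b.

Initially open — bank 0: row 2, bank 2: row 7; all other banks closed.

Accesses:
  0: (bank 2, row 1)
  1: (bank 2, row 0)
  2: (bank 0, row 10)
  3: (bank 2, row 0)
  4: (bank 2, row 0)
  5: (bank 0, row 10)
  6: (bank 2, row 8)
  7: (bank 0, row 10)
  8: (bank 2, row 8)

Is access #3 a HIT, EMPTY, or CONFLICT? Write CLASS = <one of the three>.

CLASS = HIT

  [0] b2 r1: had r7 ⇒ C
  [1] b2 r0: had r1 ⇒ C
  [2] b0 r10: had r2 ⇒ C
  [3] b2 r0: had r0 ⇒ H
  [4] b2 r0: had r0 ⇒ H
  [5] b0 r10: had r10 ⇒ H
  [6] b2 r8: had r0 ⇒ C
  [7] b0 r10: had r10 ⇒ H
  [8] b2 r8: had r8 ⇒ H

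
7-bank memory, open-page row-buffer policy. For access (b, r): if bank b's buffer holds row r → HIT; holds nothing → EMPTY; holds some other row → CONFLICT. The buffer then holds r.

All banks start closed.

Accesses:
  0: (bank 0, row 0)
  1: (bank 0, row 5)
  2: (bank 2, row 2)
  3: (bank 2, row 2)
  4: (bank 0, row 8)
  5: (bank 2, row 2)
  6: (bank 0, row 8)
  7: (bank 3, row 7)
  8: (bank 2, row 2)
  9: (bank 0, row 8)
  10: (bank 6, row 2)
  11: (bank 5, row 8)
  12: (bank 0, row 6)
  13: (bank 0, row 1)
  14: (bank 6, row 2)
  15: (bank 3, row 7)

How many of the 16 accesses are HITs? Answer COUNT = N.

step 0: bank0 None->0 [EMPTY]
step 1: bank0 0->5 [CONFLICT]
step 2: bank2 None->2 [EMPTY]
step 3: bank2 2->2 [HIT]
step 4: bank0 5->8 [CONFLICT]
step 5: bank2 2->2 [HIT]
step 6: bank0 8->8 [HIT]
step 7: bank3 None->7 [EMPTY]
step 8: bank2 2->2 [HIT]
step 9: bank0 8->8 [HIT]
step 10: bank6 None->2 [EMPTY]
step 11: bank5 None->8 [EMPTY]
step 12: bank0 8->6 [CONFLICT]
step 13: bank0 6->1 [CONFLICT]
step 14: bank6 2->2 [HIT]
step 15: bank3 7->7 [HIT]

COUNT = 7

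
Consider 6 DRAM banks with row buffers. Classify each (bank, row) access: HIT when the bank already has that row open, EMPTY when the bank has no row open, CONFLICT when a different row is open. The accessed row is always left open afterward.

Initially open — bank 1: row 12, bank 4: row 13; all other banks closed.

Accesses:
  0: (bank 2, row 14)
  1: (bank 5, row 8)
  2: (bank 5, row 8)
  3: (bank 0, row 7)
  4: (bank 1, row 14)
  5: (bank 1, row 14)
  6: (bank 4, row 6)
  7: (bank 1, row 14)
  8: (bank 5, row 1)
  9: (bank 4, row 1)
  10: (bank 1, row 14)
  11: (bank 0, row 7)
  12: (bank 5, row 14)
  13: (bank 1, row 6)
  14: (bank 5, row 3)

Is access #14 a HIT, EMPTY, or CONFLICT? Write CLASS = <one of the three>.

CLASS = CONFLICT

step 0: bank2 None->14 [EMPTY]
step 1: bank5 None->8 [EMPTY]
step 2: bank5 8->8 [HIT]
step 3: bank0 None->7 [EMPTY]
step 4: bank1 12->14 [CONFLICT]
step 5: bank1 14->14 [HIT]
step 6: bank4 13->6 [CONFLICT]
step 7: bank1 14->14 [HIT]
step 8: bank5 8->1 [CONFLICT]
step 9: bank4 6->1 [CONFLICT]
step 10: bank1 14->14 [HIT]
step 11: bank0 7->7 [HIT]
step 12: bank5 1->14 [CONFLICT]
step 13: bank1 14->6 [CONFLICT]
step 14: bank5 14->3 [CONFLICT]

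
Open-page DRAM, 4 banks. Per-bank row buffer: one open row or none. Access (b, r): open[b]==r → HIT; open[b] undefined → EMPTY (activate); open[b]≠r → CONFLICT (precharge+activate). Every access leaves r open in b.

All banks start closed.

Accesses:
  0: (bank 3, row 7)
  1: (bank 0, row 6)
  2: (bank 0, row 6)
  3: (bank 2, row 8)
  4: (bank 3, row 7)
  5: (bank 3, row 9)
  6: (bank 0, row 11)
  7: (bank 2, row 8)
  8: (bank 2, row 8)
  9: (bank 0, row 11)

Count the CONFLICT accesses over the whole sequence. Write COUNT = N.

COUNT = 2

0: bank 3 row 7 — prev None → EMPTY
1: bank 0 row 6 — prev None → EMPTY
2: bank 0 row 6 — prev 6 → HIT
3: bank 2 row 8 — prev None → EMPTY
4: bank 3 row 7 — prev 7 → HIT
5: bank 3 row 9 — prev 7 → CONFLICT
6: bank 0 row 11 — prev 6 → CONFLICT
7: bank 2 row 8 — prev 8 → HIT
8: bank 2 row 8 — prev 8 → HIT
9: bank 0 row 11 — prev 11 → HIT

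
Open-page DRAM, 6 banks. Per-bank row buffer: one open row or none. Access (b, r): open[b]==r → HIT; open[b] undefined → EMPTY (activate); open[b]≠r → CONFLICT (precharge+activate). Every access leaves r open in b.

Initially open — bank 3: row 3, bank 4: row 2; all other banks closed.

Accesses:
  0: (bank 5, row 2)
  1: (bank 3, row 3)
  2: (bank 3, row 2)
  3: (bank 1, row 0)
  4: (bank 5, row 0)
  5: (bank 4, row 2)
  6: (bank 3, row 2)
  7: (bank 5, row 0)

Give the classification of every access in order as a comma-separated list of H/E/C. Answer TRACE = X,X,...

  [0] b5 r2: no row ⇒ E
  [1] b3 r3: had r3 ⇒ H
  [2] b3 r2: had r3 ⇒ C
  [3] b1 r0: no row ⇒ E
  [4] b5 r0: had r2 ⇒ C
  [5] b4 r2: had r2 ⇒ H
  [6] b3 r2: had r2 ⇒ H
  [7] b5 r0: had r0 ⇒ H

TRACE = E,H,C,E,C,H,H,H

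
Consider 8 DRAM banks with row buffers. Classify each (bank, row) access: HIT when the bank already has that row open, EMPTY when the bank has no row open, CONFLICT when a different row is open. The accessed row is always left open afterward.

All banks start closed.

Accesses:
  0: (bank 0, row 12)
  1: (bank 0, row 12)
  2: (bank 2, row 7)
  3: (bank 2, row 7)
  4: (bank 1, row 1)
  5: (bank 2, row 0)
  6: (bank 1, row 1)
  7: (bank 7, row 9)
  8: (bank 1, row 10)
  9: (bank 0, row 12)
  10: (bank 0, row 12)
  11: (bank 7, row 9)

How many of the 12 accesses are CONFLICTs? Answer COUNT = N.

#0 (0,12) E
#1 (0,12) H  (was 12)
#2 (2,7) E
#3 (2,7) H  (was 7)
#4 (1,1) E
#5 (2,0) C  (was 7)
#6 (1,1) H  (was 1)
#7 (7,9) E
#8 (1,10) C  (was 1)
#9 (0,12) H  (was 12)
#10 (0,12) H  (was 12)
#11 (7,9) H  (was 9)

COUNT = 2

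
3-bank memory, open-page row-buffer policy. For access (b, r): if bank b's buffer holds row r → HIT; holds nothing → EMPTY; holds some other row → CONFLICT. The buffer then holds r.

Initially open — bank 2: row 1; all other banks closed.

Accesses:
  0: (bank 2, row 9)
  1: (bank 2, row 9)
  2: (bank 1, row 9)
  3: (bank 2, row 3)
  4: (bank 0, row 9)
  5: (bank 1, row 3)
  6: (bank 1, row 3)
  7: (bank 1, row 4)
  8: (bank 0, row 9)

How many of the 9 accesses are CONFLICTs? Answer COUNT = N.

step 0: bank2 1->9 [CONFLICT]
step 1: bank2 9->9 [HIT]
step 2: bank1 None->9 [EMPTY]
step 3: bank2 9->3 [CONFLICT]
step 4: bank0 None->9 [EMPTY]
step 5: bank1 9->3 [CONFLICT]
step 6: bank1 3->3 [HIT]
step 7: bank1 3->4 [CONFLICT]
step 8: bank0 9->9 [HIT]

COUNT = 4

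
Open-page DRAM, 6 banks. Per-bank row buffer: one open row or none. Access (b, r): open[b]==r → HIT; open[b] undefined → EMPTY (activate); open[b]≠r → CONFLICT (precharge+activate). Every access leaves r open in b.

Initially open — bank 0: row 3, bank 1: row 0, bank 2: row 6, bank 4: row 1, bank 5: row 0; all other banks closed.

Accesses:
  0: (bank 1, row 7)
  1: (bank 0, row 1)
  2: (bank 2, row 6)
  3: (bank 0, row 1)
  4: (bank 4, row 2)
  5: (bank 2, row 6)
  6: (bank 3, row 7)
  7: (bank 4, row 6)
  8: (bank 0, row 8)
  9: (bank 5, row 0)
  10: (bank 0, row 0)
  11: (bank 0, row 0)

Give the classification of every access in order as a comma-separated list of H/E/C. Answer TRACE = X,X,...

TRACE = C,C,H,H,C,H,E,C,C,H,C,H

#0 (1,7) C  (was 0)
#1 (0,1) C  (was 3)
#2 (2,6) H  (was 6)
#3 (0,1) H  (was 1)
#4 (4,2) C  (was 1)
#5 (2,6) H  (was 6)
#6 (3,7) E
#7 (4,6) C  (was 2)
#8 (0,8) C  (was 1)
#9 (5,0) H  (was 0)
#10 (0,0) C  (was 8)
#11 (0,0) H  (was 0)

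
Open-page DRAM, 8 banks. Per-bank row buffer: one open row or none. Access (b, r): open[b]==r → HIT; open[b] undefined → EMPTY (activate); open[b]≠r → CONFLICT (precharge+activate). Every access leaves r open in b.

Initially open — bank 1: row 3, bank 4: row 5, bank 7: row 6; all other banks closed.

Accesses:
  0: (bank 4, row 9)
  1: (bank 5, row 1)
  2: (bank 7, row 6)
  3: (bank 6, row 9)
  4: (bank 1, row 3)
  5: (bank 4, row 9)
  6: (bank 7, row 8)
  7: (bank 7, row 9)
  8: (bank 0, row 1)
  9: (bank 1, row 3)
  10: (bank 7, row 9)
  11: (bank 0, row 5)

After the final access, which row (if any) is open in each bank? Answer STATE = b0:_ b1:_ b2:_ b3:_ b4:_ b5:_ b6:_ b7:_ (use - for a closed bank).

  [0] b4 r9: had r5 ⇒ C
  [1] b5 r1: no row ⇒ E
  [2] b7 r6: had r6 ⇒ H
  [3] b6 r9: no row ⇒ E
  [4] b1 r3: had r3 ⇒ H
  [5] b4 r9: had r9 ⇒ H
  [6] b7 r8: had r6 ⇒ C
  [7] b7 r9: had r8 ⇒ C
  [8] b0 r1: no row ⇒ E
  [9] b1 r3: had r3 ⇒ H
  [10] b7 r9: had r9 ⇒ H
  [11] b0 r5: had r1 ⇒ C

STATE = b0:5 b1:3 b2:- b3:- b4:9 b5:1 b6:9 b7:9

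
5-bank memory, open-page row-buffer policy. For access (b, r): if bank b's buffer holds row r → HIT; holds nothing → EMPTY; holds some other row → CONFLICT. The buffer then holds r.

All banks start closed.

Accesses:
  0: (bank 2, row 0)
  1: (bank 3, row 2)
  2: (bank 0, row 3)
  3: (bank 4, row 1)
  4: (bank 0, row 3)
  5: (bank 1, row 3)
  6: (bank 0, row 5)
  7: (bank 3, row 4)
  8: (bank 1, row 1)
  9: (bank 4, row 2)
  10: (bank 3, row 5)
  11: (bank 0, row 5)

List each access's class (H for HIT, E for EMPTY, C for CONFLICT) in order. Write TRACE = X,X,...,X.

TRACE = E,E,E,E,H,E,C,C,C,C,C,H

#0 (2,0) E
#1 (3,2) E
#2 (0,3) E
#3 (4,1) E
#4 (0,3) H  (was 3)
#5 (1,3) E
#6 (0,5) C  (was 3)
#7 (3,4) C  (was 2)
#8 (1,1) C  (was 3)
#9 (4,2) C  (was 1)
#10 (3,5) C  (was 4)
#11 (0,5) H  (was 5)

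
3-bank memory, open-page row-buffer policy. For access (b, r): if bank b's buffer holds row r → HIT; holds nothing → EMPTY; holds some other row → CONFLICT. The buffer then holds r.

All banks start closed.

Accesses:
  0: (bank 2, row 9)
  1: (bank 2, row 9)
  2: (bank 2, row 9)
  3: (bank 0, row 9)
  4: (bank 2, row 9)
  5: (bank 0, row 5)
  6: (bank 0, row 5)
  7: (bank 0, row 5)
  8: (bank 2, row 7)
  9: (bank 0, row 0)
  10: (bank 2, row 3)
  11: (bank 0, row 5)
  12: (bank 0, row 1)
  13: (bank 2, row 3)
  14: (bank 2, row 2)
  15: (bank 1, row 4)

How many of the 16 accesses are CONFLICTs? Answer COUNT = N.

step 0: bank2 None->9 [EMPTY]
step 1: bank2 9->9 [HIT]
step 2: bank2 9->9 [HIT]
step 3: bank0 None->9 [EMPTY]
step 4: bank2 9->9 [HIT]
step 5: bank0 9->5 [CONFLICT]
step 6: bank0 5->5 [HIT]
step 7: bank0 5->5 [HIT]
step 8: bank2 9->7 [CONFLICT]
step 9: bank0 5->0 [CONFLICT]
step 10: bank2 7->3 [CONFLICT]
step 11: bank0 0->5 [CONFLICT]
step 12: bank0 5->1 [CONFLICT]
step 13: bank2 3->3 [HIT]
step 14: bank2 3->2 [CONFLICT]
step 15: bank1 None->4 [EMPTY]

COUNT = 7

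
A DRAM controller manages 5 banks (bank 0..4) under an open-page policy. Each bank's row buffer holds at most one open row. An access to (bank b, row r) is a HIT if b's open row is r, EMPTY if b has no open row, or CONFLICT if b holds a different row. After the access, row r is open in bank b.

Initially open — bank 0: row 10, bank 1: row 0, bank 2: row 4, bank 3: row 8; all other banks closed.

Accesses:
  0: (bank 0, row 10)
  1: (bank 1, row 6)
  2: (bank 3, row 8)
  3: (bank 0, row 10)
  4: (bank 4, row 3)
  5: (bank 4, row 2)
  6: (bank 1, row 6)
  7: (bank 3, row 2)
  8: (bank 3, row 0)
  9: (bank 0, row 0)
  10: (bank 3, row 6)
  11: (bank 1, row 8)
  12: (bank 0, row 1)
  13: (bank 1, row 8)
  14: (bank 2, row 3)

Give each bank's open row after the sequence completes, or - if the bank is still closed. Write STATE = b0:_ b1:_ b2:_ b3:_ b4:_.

STATE = b0:1 b1:8 b2:3 b3:6 b4:2

step 0: bank0 10->10 [HIT]
step 1: bank1 0->6 [CONFLICT]
step 2: bank3 8->8 [HIT]
step 3: bank0 10->10 [HIT]
step 4: bank4 None->3 [EMPTY]
step 5: bank4 3->2 [CONFLICT]
step 6: bank1 6->6 [HIT]
step 7: bank3 8->2 [CONFLICT]
step 8: bank3 2->0 [CONFLICT]
step 9: bank0 10->0 [CONFLICT]
step 10: bank3 0->6 [CONFLICT]
step 11: bank1 6->8 [CONFLICT]
step 12: bank0 0->1 [CONFLICT]
step 13: bank1 8->8 [HIT]
step 14: bank2 4->3 [CONFLICT]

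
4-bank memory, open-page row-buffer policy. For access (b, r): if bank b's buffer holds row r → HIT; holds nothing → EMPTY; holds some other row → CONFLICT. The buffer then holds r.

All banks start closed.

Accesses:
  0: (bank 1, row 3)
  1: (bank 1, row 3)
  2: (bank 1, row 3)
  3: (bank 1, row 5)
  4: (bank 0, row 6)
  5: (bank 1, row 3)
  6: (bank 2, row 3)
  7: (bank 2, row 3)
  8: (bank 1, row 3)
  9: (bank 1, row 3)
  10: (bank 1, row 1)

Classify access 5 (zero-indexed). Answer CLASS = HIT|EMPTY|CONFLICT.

#0 (1,3) E
#1 (1,3) H  (was 3)
#2 (1,3) H  (was 3)
#3 (1,5) C  (was 3)
#4 (0,6) E
#5 (1,3) C  (was 5)
#6 (2,3) E
#7 (2,3) H  (was 3)
#8 (1,3) H  (was 3)
#9 (1,3) H  (was 3)
#10 (1,1) C  (was 3)

CLASS = CONFLICT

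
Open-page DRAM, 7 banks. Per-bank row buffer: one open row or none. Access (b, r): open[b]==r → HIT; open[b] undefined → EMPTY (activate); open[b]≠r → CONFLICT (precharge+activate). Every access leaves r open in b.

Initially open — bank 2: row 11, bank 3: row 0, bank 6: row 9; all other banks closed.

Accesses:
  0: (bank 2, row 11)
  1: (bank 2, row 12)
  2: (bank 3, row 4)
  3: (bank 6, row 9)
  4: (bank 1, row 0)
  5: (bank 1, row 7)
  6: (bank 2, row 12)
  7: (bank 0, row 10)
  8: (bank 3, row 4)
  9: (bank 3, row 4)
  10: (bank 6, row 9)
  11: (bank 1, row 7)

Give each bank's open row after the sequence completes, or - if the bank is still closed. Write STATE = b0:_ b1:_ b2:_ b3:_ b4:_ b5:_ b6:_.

#0 (2,11) H  (was 11)
#1 (2,12) C  (was 11)
#2 (3,4) C  (was 0)
#3 (6,9) H  (was 9)
#4 (1,0) E
#5 (1,7) C  (was 0)
#6 (2,12) H  (was 12)
#7 (0,10) E
#8 (3,4) H  (was 4)
#9 (3,4) H  (was 4)
#10 (6,9) H  (was 9)
#11 (1,7) H  (was 7)

STATE = b0:10 b1:7 b2:12 b3:4 b4:- b5:- b6:9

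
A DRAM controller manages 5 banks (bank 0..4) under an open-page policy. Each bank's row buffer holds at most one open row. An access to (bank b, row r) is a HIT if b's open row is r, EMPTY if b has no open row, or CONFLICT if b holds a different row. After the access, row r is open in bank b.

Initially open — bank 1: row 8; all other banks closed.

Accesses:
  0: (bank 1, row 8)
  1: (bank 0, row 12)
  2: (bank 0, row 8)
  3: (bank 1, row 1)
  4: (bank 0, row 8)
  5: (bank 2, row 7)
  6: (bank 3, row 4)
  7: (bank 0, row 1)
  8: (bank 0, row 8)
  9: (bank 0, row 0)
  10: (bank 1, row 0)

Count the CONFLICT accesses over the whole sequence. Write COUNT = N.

COUNT = 6

step 0: bank1 8->8 [HIT]
step 1: bank0 None->12 [EMPTY]
step 2: bank0 12->8 [CONFLICT]
step 3: bank1 8->1 [CONFLICT]
step 4: bank0 8->8 [HIT]
step 5: bank2 None->7 [EMPTY]
step 6: bank3 None->4 [EMPTY]
step 7: bank0 8->1 [CONFLICT]
step 8: bank0 1->8 [CONFLICT]
step 9: bank0 8->0 [CONFLICT]
step 10: bank1 1->0 [CONFLICT]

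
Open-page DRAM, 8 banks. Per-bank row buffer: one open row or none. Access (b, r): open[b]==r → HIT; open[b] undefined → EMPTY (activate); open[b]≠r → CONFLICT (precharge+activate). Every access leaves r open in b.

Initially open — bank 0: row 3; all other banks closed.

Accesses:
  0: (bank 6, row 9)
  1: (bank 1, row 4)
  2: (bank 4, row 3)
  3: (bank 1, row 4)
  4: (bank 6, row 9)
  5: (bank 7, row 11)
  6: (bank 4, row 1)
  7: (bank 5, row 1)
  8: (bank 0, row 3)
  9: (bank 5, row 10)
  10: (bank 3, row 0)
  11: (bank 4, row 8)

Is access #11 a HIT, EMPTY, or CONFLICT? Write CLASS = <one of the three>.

  [0] b6 r9: no row ⇒ E
  [1] b1 r4: no row ⇒ E
  [2] b4 r3: no row ⇒ E
  [3] b1 r4: had r4 ⇒ H
  [4] b6 r9: had r9 ⇒ H
  [5] b7 r11: no row ⇒ E
  [6] b4 r1: had r3 ⇒ C
  [7] b5 r1: no row ⇒ E
  [8] b0 r3: had r3 ⇒ H
  [9] b5 r10: had r1 ⇒ C
  [10] b3 r0: no row ⇒ E
  [11] b4 r8: had r1 ⇒ C

CLASS = CONFLICT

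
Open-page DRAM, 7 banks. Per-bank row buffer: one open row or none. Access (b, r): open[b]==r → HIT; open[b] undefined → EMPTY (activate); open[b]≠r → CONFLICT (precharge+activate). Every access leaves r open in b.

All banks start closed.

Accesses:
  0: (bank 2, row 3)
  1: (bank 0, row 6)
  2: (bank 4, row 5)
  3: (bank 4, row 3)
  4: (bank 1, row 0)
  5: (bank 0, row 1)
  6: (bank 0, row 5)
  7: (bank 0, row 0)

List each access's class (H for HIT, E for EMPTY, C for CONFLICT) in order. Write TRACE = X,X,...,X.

#0 (2,3) E
#1 (0,6) E
#2 (4,5) E
#3 (4,3) C  (was 5)
#4 (1,0) E
#5 (0,1) C  (was 6)
#6 (0,5) C  (was 1)
#7 (0,0) C  (was 5)

TRACE = E,E,E,C,E,C,C,C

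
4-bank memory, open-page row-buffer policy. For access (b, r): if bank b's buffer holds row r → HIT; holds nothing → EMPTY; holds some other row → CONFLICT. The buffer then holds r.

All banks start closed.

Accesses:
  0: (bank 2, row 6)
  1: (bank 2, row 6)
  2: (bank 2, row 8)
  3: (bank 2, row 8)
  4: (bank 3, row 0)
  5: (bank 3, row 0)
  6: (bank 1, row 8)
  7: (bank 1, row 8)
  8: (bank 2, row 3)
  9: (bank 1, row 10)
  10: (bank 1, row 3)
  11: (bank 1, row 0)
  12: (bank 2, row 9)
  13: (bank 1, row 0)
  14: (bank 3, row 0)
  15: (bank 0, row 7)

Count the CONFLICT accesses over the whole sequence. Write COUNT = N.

#0 (2,6) E
#1 (2,6) H  (was 6)
#2 (2,8) C  (was 6)
#3 (2,8) H  (was 8)
#4 (3,0) E
#5 (3,0) H  (was 0)
#6 (1,8) E
#7 (1,8) H  (was 8)
#8 (2,3) C  (was 8)
#9 (1,10) C  (was 8)
#10 (1,3) C  (was 10)
#11 (1,0) C  (was 3)
#12 (2,9) C  (was 3)
#13 (1,0) H  (was 0)
#14 (3,0) H  (was 0)
#15 (0,7) E

COUNT = 6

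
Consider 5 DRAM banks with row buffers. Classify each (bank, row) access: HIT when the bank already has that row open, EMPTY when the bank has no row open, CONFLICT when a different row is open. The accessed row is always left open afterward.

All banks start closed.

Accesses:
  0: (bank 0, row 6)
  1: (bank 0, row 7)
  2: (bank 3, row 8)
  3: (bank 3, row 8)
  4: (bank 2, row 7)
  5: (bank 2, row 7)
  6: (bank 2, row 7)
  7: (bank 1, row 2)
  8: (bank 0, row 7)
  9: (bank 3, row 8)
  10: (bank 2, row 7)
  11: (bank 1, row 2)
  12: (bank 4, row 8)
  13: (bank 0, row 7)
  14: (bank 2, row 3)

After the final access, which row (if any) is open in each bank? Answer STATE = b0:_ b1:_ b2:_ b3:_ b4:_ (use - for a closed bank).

0: bank 0 row 6 — prev None → EMPTY
1: bank 0 row 7 — prev 6 → CONFLICT
2: bank 3 row 8 — prev None → EMPTY
3: bank 3 row 8 — prev 8 → HIT
4: bank 2 row 7 — prev None → EMPTY
5: bank 2 row 7 — prev 7 → HIT
6: bank 2 row 7 — prev 7 → HIT
7: bank 1 row 2 — prev None → EMPTY
8: bank 0 row 7 — prev 7 → HIT
9: bank 3 row 8 — prev 8 → HIT
10: bank 2 row 7 — prev 7 → HIT
11: bank 1 row 2 — prev 2 → HIT
12: bank 4 row 8 — prev None → EMPTY
13: bank 0 row 7 — prev 7 → HIT
14: bank 2 row 3 — prev 7 → CONFLICT

STATE = b0:7 b1:2 b2:3 b3:8 b4:8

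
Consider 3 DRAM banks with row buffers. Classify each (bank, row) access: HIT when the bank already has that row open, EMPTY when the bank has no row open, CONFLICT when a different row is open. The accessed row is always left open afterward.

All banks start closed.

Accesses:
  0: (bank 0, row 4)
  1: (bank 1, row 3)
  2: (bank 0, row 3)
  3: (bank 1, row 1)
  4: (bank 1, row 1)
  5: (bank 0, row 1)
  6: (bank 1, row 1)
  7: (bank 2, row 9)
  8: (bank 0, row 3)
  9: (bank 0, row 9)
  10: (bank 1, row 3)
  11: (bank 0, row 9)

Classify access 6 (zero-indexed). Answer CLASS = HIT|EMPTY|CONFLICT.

0: bank 0 row 4 — prev None → EMPTY
1: bank 1 row 3 — prev None → EMPTY
2: bank 0 row 3 — prev 4 → CONFLICT
3: bank 1 row 1 — prev 3 → CONFLICT
4: bank 1 row 1 — prev 1 → HIT
5: bank 0 row 1 — prev 3 → CONFLICT
6: bank 1 row 1 — prev 1 → HIT
7: bank 2 row 9 — prev None → EMPTY
8: bank 0 row 3 — prev 1 → CONFLICT
9: bank 0 row 9 — prev 3 → CONFLICT
10: bank 1 row 3 — prev 1 → CONFLICT
11: bank 0 row 9 — prev 9 → HIT

CLASS = HIT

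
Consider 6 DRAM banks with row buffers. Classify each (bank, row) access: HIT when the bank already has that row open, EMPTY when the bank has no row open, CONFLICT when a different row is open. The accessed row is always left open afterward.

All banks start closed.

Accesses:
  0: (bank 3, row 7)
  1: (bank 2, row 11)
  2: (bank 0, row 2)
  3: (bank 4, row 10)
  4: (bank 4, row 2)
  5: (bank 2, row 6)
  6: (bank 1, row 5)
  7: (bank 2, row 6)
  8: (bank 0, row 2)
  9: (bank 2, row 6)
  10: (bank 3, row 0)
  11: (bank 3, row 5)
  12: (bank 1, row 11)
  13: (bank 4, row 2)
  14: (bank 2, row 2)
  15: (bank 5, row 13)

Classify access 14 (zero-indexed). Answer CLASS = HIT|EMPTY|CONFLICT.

CLASS = CONFLICT

#0 (3,7) E
#1 (2,11) E
#2 (0,2) E
#3 (4,10) E
#4 (4,2) C  (was 10)
#5 (2,6) C  (was 11)
#6 (1,5) E
#7 (2,6) H  (was 6)
#8 (0,2) H  (was 2)
#9 (2,6) H  (was 6)
#10 (3,0) C  (was 7)
#11 (3,5) C  (was 0)
#12 (1,11) C  (was 5)
#13 (4,2) H  (was 2)
#14 (2,2) C  (was 6)
#15 (5,13) E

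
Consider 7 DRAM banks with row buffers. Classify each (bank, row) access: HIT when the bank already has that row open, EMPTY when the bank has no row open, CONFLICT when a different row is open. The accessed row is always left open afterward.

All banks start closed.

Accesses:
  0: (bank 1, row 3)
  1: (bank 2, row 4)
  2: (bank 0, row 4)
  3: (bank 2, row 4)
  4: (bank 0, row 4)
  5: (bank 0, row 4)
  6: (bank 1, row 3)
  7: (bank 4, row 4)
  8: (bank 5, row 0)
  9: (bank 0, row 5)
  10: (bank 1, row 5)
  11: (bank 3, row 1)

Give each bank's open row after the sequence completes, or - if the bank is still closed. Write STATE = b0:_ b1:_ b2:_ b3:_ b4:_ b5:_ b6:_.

STATE = b0:5 b1:5 b2:4 b3:1 b4:4 b5:0 b6:-

  [0] b1 r3: no row ⇒ E
  [1] b2 r4: no row ⇒ E
  [2] b0 r4: no row ⇒ E
  [3] b2 r4: had r4 ⇒ H
  [4] b0 r4: had r4 ⇒ H
  [5] b0 r4: had r4 ⇒ H
  [6] b1 r3: had r3 ⇒ H
  [7] b4 r4: no row ⇒ E
  [8] b5 r0: no row ⇒ E
  [9] b0 r5: had r4 ⇒ C
  [10] b1 r5: had r3 ⇒ C
  [11] b3 r1: no row ⇒ E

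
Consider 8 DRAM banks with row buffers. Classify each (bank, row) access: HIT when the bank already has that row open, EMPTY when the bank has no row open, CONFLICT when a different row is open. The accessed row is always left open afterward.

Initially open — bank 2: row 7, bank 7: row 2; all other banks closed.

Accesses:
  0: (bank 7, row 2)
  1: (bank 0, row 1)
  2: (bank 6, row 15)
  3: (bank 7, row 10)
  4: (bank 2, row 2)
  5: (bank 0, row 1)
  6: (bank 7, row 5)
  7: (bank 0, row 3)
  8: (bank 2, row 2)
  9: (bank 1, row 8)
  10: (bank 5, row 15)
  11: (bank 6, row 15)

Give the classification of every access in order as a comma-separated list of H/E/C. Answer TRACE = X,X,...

#0 (7,2) H  (was 2)
#1 (0,1) E
#2 (6,15) E
#3 (7,10) C  (was 2)
#4 (2,2) C  (was 7)
#5 (0,1) H  (was 1)
#6 (7,5) C  (was 10)
#7 (0,3) C  (was 1)
#8 (2,2) H  (was 2)
#9 (1,8) E
#10 (5,15) E
#11 (6,15) H  (was 15)

TRACE = H,E,E,C,C,H,C,C,H,E,E,H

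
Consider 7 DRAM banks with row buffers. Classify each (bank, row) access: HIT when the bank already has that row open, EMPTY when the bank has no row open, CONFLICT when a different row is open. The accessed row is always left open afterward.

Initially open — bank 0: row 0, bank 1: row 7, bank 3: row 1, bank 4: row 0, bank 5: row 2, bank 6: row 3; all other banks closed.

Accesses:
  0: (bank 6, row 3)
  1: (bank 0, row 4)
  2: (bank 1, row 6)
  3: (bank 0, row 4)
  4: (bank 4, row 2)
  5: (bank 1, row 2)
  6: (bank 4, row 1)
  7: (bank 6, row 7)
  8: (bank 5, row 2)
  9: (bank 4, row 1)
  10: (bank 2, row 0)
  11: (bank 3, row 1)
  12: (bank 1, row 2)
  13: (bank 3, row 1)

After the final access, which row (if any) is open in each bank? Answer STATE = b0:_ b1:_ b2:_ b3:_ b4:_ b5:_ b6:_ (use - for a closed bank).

STATE = b0:4 b1:2 b2:0 b3:1 b4:1 b5:2 b6:7

step 0: bank6 3->3 [HIT]
step 1: bank0 0->4 [CONFLICT]
step 2: bank1 7->6 [CONFLICT]
step 3: bank0 4->4 [HIT]
step 4: bank4 0->2 [CONFLICT]
step 5: bank1 6->2 [CONFLICT]
step 6: bank4 2->1 [CONFLICT]
step 7: bank6 3->7 [CONFLICT]
step 8: bank5 2->2 [HIT]
step 9: bank4 1->1 [HIT]
step 10: bank2 None->0 [EMPTY]
step 11: bank3 1->1 [HIT]
step 12: bank1 2->2 [HIT]
step 13: bank3 1->1 [HIT]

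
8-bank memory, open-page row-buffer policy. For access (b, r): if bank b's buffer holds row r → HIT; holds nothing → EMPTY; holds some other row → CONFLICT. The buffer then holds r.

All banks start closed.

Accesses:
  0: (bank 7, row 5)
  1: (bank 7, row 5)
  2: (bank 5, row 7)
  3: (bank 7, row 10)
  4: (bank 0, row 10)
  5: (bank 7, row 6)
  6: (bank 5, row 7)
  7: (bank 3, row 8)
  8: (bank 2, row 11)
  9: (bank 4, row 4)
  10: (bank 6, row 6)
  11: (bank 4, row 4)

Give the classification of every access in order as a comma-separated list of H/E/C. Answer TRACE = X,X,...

#0 (7,5) E
#1 (7,5) H  (was 5)
#2 (5,7) E
#3 (7,10) C  (was 5)
#4 (0,10) E
#5 (7,6) C  (was 10)
#6 (5,7) H  (was 7)
#7 (3,8) E
#8 (2,11) E
#9 (4,4) E
#10 (6,6) E
#11 (4,4) H  (was 4)

TRACE = E,H,E,C,E,C,H,E,E,E,E,H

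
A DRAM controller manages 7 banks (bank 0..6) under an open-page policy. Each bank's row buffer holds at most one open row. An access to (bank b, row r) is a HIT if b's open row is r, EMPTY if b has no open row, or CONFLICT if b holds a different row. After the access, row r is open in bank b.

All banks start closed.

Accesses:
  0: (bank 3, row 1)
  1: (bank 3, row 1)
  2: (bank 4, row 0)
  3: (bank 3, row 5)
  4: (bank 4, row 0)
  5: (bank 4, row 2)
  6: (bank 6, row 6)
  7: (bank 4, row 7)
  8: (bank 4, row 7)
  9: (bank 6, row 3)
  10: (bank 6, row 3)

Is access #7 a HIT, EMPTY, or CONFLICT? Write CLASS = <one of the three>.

0: bank 3 row 1 — prev None → EMPTY
1: bank 3 row 1 — prev 1 → HIT
2: bank 4 row 0 — prev None → EMPTY
3: bank 3 row 5 — prev 1 → CONFLICT
4: bank 4 row 0 — prev 0 → HIT
5: bank 4 row 2 — prev 0 → CONFLICT
6: bank 6 row 6 — prev None → EMPTY
7: bank 4 row 7 — prev 2 → CONFLICT
8: bank 4 row 7 — prev 7 → HIT
9: bank 6 row 3 — prev 6 → CONFLICT
10: bank 6 row 3 — prev 3 → HIT

CLASS = CONFLICT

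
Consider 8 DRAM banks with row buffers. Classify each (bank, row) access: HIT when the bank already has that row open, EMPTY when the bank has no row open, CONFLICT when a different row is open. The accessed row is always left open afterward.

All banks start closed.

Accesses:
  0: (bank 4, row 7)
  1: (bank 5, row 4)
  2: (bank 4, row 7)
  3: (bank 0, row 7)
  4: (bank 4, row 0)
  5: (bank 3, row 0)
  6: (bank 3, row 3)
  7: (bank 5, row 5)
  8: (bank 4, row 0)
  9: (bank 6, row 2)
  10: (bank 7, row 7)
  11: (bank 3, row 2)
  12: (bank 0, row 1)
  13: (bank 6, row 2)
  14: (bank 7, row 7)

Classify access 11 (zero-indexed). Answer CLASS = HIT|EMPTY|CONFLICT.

CLASS = CONFLICT

0: bank 4 row 7 — prev None → EMPTY
1: bank 5 row 4 — prev None → EMPTY
2: bank 4 row 7 — prev 7 → HIT
3: bank 0 row 7 — prev None → EMPTY
4: bank 4 row 0 — prev 7 → CONFLICT
5: bank 3 row 0 — prev None → EMPTY
6: bank 3 row 3 — prev 0 → CONFLICT
7: bank 5 row 5 — prev 4 → CONFLICT
8: bank 4 row 0 — prev 0 → HIT
9: bank 6 row 2 — prev None → EMPTY
10: bank 7 row 7 — prev None → EMPTY
11: bank 3 row 2 — prev 3 → CONFLICT
12: bank 0 row 1 — prev 7 → CONFLICT
13: bank 6 row 2 — prev 2 → HIT
14: bank 7 row 7 — prev 7 → HIT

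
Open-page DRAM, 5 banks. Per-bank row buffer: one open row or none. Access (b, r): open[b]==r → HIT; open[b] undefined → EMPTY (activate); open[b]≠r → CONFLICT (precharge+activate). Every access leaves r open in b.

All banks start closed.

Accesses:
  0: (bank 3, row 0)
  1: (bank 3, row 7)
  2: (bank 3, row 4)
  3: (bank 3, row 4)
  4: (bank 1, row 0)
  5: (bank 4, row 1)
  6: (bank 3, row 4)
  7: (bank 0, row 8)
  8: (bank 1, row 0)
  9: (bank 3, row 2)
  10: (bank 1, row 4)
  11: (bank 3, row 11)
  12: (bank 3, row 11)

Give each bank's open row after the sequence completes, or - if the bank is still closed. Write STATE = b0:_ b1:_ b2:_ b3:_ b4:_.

STATE = b0:8 b1:4 b2:- b3:11 b4:1

  [0] b3 r0: no row ⇒ E
  [1] b3 r7: had r0 ⇒ C
  [2] b3 r4: had r7 ⇒ C
  [3] b3 r4: had r4 ⇒ H
  [4] b1 r0: no row ⇒ E
  [5] b4 r1: no row ⇒ E
  [6] b3 r4: had r4 ⇒ H
  [7] b0 r8: no row ⇒ E
  [8] b1 r0: had r0 ⇒ H
  [9] b3 r2: had r4 ⇒ C
  [10] b1 r4: had r0 ⇒ C
  [11] b3 r11: had r2 ⇒ C
  [12] b3 r11: had r11 ⇒ H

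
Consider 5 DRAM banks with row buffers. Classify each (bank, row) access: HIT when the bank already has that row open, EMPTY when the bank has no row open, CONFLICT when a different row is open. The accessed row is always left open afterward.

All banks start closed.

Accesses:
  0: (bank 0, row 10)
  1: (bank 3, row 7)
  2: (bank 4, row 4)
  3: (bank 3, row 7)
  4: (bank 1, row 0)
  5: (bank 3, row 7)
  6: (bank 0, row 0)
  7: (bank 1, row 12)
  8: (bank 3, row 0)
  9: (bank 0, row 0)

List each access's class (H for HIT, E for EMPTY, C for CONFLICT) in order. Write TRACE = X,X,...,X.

#0 (0,10) E
#1 (3,7) E
#2 (4,4) E
#3 (3,7) H  (was 7)
#4 (1,0) E
#5 (3,7) H  (was 7)
#6 (0,0) C  (was 10)
#7 (1,12) C  (was 0)
#8 (3,0) C  (was 7)
#9 (0,0) H  (was 0)

TRACE = E,E,E,H,E,H,C,C,C,H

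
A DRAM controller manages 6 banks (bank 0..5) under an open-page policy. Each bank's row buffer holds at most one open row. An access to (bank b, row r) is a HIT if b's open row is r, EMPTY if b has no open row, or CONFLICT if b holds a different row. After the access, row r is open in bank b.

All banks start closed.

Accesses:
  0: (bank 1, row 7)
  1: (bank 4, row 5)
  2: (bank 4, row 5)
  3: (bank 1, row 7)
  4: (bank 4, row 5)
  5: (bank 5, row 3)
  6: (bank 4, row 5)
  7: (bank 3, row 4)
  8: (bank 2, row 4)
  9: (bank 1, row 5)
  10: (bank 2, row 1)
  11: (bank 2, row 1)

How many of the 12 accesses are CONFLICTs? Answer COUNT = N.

step 0: bank1 None->7 [EMPTY]
step 1: bank4 None->5 [EMPTY]
step 2: bank4 5->5 [HIT]
step 3: bank1 7->7 [HIT]
step 4: bank4 5->5 [HIT]
step 5: bank5 None->3 [EMPTY]
step 6: bank4 5->5 [HIT]
step 7: bank3 None->4 [EMPTY]
step 8: bank2 None->4 [EMPTY]
step 9: bank1 7->5 [CONFLICT]
step 10: bank2 4->1 [CONFLICT]
step 11: bank2 1->1 [HIT]

COUNT = 2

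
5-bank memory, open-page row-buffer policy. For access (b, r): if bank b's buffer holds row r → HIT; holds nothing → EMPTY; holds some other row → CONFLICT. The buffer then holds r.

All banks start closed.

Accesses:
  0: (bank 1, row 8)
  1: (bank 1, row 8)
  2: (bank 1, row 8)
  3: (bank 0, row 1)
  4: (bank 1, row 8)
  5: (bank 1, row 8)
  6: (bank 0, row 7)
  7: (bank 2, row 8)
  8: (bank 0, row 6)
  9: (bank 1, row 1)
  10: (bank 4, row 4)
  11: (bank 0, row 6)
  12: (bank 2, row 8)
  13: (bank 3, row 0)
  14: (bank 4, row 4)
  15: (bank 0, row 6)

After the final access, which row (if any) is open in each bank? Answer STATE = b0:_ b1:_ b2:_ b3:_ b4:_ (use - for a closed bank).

  [0] b1 r8: no row ⇒ E
  [1] b1 r8: had r8 ⇒ H
  [2] b1 r8: had r8 ⇒ H
  [3] b0 r1: no row ⇒ E
  [4] b1 r8: had r8 ⇒ H
  [5] b1 r8: had r8 ⇒ H
  [6] b0 r7: had r1 ⇒ C
  [7] b2 r8: no row ⇒ E
  [8] b0 r6: had r7 ⇒ C
  [9] b1 r1: had r8 ⇒ C
  [10] b4 r4: no row ⇒ E
  [11] b0 r6: had r6 ⇒ H
  [12] b2 r8: had r8 ⇒ H
  [13] b3 r0: no row ⇒ E
  [14] b4 r4: had r4 ⇒ H
  [15] b0 r6: had r6 ⇒ H

STATE = b0:6 b1:1 b2:8 b3:0 b4:4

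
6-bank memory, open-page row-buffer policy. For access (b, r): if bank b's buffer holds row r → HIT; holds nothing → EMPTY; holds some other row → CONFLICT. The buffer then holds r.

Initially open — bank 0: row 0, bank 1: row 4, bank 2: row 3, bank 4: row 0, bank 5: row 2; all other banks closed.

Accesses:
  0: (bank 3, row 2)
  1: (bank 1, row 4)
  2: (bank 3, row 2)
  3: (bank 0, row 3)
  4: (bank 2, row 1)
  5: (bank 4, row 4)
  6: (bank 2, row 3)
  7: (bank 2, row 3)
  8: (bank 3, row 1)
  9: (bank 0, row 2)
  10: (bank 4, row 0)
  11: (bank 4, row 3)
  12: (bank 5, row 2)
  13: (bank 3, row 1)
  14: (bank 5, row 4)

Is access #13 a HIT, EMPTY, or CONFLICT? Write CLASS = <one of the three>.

#0 (3,2) E
#1 (1,4) H  (was 4)
#2 (3,2) H  (was 2)
#3 (0,3) C  (was 0)
#4 (2,1) C  (was 3)
#5 (4,4) C  (was 0)
#6 (2,3) C  (was 1)
#7 (2,3) H  (was 3)
#8 (3,1) C  (was 2)
#9 (0,2) C  (was 3)
#10 (4,0) C  (was 4)
#11 (4,3) C  (was 0)
#12 (5,2) H  (was 2)
#13 (3,1) H  (was 1)
#14 (5,4) C  (was 2)

CLASS = HIT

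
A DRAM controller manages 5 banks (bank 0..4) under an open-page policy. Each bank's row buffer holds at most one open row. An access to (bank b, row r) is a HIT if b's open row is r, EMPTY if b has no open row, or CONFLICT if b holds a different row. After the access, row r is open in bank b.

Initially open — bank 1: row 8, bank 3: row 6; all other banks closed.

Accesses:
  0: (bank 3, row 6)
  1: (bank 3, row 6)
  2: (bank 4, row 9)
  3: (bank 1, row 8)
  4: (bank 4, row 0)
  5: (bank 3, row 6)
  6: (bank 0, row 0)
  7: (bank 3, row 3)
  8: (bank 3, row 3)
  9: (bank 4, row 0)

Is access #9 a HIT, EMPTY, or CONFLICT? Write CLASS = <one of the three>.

#0 (3,6) H  (was 6)
#1 (3,6) H  (was 6)
#2 (4,9) E
#3 (1,8) H  (was 8)
#4 (4,0) C  (was 9)
#5 (3,6) H  (was 6)
#6 (0,0) E
#7 (3,3) C  (was 6)
#8 (3,3) H  (was 3)
#9 (4,0) H  (was 0)

CLASS = HIT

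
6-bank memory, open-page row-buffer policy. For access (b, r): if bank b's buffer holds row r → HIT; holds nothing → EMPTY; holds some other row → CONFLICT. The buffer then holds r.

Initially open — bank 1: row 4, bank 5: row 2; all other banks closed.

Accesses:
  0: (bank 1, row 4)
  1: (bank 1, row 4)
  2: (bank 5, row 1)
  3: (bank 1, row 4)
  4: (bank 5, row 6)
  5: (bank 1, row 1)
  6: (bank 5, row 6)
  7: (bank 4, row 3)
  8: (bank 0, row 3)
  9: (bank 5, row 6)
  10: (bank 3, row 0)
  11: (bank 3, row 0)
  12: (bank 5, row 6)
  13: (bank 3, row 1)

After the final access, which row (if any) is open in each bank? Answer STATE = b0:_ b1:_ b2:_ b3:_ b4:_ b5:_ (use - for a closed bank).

STATE = b0:3 b1:1 b2:- b3:1 b4:3 b5:6

step 0: bank1 4->4 [HIT]
step 1: bank1 4->4 [HIT]
step 2: bank5 2->1 [CONFLICT]
step 3: bank1 4->4 [HIT]
step 4: bank5 1->6 [CONFLICT]
step 5: bank1 4->1 [CONFLICT]
step 6: bank5 6->6 [HIT]
step 7: bank4 None->3 [EMPTY]
step 8: bank0 None->3 [EMPTY]
step 9: bank5 6->6 [HIT]
step 10: bank3 None->0 [EMPTY]
step 11: bank3 0->0 [HIT]
step 12: bank5 6->6 [HIT]
step 13: bank3 0->1 [CONFLICT]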